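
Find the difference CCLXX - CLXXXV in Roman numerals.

CCLXX = 270
CLXXXV = 185
270 - 185 = 85

LXXXV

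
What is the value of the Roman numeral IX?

IX: IX=9

9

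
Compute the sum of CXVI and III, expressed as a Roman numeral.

CXVI = 116
III = 3
116 + 3 = 119

CXIX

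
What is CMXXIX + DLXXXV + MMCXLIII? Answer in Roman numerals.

CMXXIX = 929, DLXXXV = 585, MMCXLIII = 2143
929 + 585 = 1514
1514 + 2143 = 3657

MMMDCLVII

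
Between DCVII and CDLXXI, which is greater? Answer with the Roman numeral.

DCVII = 607
CDLXXI = 471
607 is larger

DCVII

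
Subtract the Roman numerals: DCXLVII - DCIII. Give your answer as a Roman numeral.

DCXLVII = 647
DCIII = 603
647 - 603 = 44

XLIV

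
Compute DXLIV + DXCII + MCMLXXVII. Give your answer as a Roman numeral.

DXLIV = 544, DXCII = 592, MCMLXXVII = 1977
544 + 592 = 1136
1136 + 1977 = 3113

MMMCXIII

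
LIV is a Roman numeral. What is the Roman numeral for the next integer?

LIV = 54; next is 55

LV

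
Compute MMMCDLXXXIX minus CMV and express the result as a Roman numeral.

MMMCDLXXXIX = 3489
CMV = 905
3489 - 905 = 2584

MMDLXXXIV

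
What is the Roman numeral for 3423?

Convert 3423 to Roman numerals:
  3423 contains 3×1000 (MMM)
  423 contains 1×400 (CD)
  23 contains 2×10 (XX)
  3 contains 3×1 (III)

MMMCDXXIII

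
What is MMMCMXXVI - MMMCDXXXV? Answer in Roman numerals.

MMMCMXXVI = 3926
MMMCDXXXV = 3435
3926 - 3435 = 491

CDXCI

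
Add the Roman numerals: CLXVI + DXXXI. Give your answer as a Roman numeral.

CLXVI = 166
DXXXI = 531
166 + 531 = 697

DCXCVII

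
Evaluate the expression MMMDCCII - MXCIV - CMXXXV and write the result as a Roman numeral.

MMMDCCII = 3702, MXCIV = 1094, CMXXXV = 935
3702 - 1094 = 2608
2608 - 935 = 1673

MDCLXXIII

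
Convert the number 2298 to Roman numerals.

Convert 2298 to Roman numerals:
  2298 contains 2×1000 (MM)
  298 contains 2×100 (CC)
  98 contains 1×90 (XC)
  8 contains 1×5 (V)
  3 contains 3×1 (III)

MMCCXCVIII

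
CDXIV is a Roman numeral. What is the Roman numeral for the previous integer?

CDXIV = 414; previous is 413

CDXIII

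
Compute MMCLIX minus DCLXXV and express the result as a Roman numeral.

MMCLIX = 2159
DCLXXV = 675
2159 - 675 = 1484

MCDLXXXIV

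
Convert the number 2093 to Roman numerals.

Convert 2093 to Roman numerals:
  2093 contains 2×1000 (MM)
  93 contains 1×90 (XC)
  3 contains 3×1 (III)

MMXCIII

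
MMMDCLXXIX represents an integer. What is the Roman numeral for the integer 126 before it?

MMMDCLXXIX = 3679
3679 - 126 = 3553

MMMDLIII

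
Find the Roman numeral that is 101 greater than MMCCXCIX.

MMCCXCIX = 2299
2299 + 101 = 2400

MMCD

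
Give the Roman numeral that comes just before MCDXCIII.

MCDXCIII = 1493, so the previous integer is 1493 - 1 = 1492

MCDXCII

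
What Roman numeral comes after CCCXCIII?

CCCXCIII = 393; next is 394

CCCXCIV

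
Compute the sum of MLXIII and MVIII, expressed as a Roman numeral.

MLXIII = 1063
MVIII = 1008
1063 + 1008 = 2071

MMLXXI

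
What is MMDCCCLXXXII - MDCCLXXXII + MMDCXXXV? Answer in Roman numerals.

MMDCCCLXXXII = 2882, MDCCLXXXII = 1782, MMDCXXXV = 2635
2882 - 1782 = 1100
1100 + 2635 = 3735

MMMDCCXXXV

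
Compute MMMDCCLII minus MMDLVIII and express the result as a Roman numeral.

MMMDCCLII = 3752
MMDLVIII = 2558
3752 - 2558 = 1194

MCXCIV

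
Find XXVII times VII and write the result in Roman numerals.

XXVII = 27
VII = 7
27 × 7 = 189

CLXXXIX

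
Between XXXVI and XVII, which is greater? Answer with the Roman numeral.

XXXVI = 36
XVII = 17
36 is larger

XXXVI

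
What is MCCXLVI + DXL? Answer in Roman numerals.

MCCXLVI = 1246
DXL = 540
1246 + 540 = 1786

MDCCLXXXVI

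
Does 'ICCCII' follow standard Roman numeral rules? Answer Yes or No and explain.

'ICCCII': Invalid subtractive combination: IC

No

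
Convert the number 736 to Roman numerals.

Convert 736 to Roman numerals:
  736 contains 1×500 (D)
  236 contains 2×100 (CC)
  36 contains 3×10 (XXX)
  6 contains 1×5 (V)
  1 contains 1×1 (I)

DCCXXXVI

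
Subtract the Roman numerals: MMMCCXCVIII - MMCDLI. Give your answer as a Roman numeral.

MMMCCXCVIII = 3298
MMCDLI = 2451
3298 - 2451 = 847

DCCCXLVII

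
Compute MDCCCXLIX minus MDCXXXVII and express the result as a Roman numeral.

MDCCCXLIX = 1849
MDCXXXVII = 1637
1849 - 1637 = 212

CCXII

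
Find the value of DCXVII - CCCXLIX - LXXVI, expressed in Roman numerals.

DCXVII = 617, CCCXLIX = 349, LXXVI = 76
617 - 349 = 268
268 - 76 = 192

CXCII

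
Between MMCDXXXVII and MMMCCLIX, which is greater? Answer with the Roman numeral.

MMCDXXXVII = 2437
MMMCCLIX = 3259
3259 is larger

MMMCCLIX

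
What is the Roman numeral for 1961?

Convert 1961 to Roman numerals:
  1961 contains 1×1000 (M)
  961 contains 1×900 (CM)
  61 contains 1×50 (L)
  11 contains 1×10 (X)
  1 contains 1×1 (I)

MCMLXI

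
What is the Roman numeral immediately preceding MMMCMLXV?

MMMCMLXV = 3965; previous is 3964

MMMCMLXIV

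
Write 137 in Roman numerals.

Convert 137 to Roman numerals:
  137 contains 1×100 (C)
  37 contains 3×10 (XXX)
  7 contains 1×5 (V)
  2 contains 2×1 (II)

CXXXVII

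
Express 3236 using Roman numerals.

Convert 3236 to Roman numerals:
  3236 contains 3×1000 (MMM)
  236 contains 2×100 (CC)
  36 contains 3×10 (XXX)
  6 contains 1×5 (V)
  1 contains 1×1 (I)

MMMCCXXXVI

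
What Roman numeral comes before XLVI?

XLVI = 46, so the previous integer is 46 - 1 = 45

XLV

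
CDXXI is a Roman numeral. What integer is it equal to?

CDXXI: CD=400, X=10, X=10, I=1
400 + 10 + 10 + 1 = 421

421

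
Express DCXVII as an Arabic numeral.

DCXVII: D=500, C=100, X=10, V=5, I=1, I=1
500 + 100 + 10 + 5 + 1 + 1 = 617

617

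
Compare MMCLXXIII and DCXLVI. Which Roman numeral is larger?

MMCLXXIII = 2173
DCXLVI = 646
2173 is larger

MMCLXXIII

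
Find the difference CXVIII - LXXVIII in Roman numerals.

CXVIII = 118
LXXVIII = 78
118 - 78 = 40

XL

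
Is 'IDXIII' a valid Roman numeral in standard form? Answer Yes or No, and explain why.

'IDXIII': Invalid subtractive combination: ID

No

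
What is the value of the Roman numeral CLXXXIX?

CLXXXIX: C=100, L=50, X=10, X=10, X=10, IX=9
100 + 50 + 10 + 10 + 10 + 9 = 189

189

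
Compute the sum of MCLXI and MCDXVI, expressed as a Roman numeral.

MCLXI = 1161
MCDXVI = 1416
1161 + 1416 = 2577

MMDLXXVII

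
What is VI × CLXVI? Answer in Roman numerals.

VI = 6
CLXVI = 166
6 × 166 = 996

CMXCVI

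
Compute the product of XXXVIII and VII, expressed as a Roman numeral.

XXXVIII = 38
VII = 7
38 × 7 = 266

CCLXVI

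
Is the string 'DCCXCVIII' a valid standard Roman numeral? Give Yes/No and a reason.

'DCCXCVIII': Check the rules: uses only the symbols I, V, X, L, C, D, M; no symbol is repeated more than three times in a row; V, L and D each appear at most once; the only place a smaller symbol precedes a larger one is the allowed subtractive pair XC, the symbol right after such a pair (if any) is smaller than the pair's first symbol, and otherwise the values never increase from left to right. Value: D (500) + C (100) + C (100) + XC (90) + V (5) + I (1) + I (1) + I (1) = 798. So it is a valid standard Roman numeral.

Yes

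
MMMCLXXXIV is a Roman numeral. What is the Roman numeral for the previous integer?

MMMCLXXXIV = 3184, so the previous integer is 3184 - 1 = 3183

MMMCLXXXIII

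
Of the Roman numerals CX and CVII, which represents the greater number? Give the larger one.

CX = 110
CVII = 107
110 is larger

CX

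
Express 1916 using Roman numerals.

Convert 1916 to Roman numerals:
  1916 contains 1×1000 (M)
  916 contains 1×900 (CM)
  16 contains 1×10 (X)
  6 contains 1×5 (V)
  1 contains 1×1 (I)

MCMXVI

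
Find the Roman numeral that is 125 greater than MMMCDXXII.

MMMCDXXII = 3422
3422 + 125 = 3547

MMMDXLVII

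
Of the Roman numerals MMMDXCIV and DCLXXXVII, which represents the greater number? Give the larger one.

MMMDXCIV = 3594
DCLXXXVII = 687
3594 is larger

MMMDXCIV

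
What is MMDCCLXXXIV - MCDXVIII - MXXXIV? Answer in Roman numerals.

MMDCCLXXXIV = 2784, MCDXVIII = 1418, MXXXIV = 1034
2784 - 1418 = 1366
1366 - 1034 = 332

CCCXXXII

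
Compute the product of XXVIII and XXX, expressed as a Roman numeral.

XXVIII = 28
XXX = 30
28 × 30 = 840

DCCCXL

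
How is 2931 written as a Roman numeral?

Convert 2931 to Roman numerals:
  2931 contains 2×1000 (MM)
  931 contains 1×900 (CM)
  31 contains 3×10 (XXX)
  1 contains 1×1 (I)

MMCMXXXI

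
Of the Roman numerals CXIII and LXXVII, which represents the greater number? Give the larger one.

CXIII = 113
LXXVII = 77
113 is larger

CXIII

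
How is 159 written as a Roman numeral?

Convert 159 to Roman numerals:
  159 contains 1×100 (C)
  59 contains 1×50 (L)
  9 contains 1×9 (IX)

CLIX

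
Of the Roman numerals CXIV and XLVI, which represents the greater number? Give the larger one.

CXIV = 114
XLVI = 46
114 is larger

CXIV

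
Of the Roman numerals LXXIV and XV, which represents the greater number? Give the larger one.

LXXIV = 74
XV = 15
74 is larger

LXXIV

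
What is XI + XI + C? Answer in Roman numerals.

XI = 11, XI = 11, C = 100
11 + 11 = 22
22 + 100 = 122

CXXII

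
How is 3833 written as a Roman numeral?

Convert 3833 to Roman numerals:
  3833 contains 3×1000 (MMM)
  833 contains 1×500 (D)
  333 contains 3×100 (CCC)
  33 contains 3×10 (XXX)
  3 contains 3×1 (III)

MMMDCCCXXXIII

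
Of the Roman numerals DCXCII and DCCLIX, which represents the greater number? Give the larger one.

DCXCII = 692
DCCLIX = 759
759 is larger

DCCLIX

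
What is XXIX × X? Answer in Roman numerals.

XXIX = 29
X = 10
29 × 10 = 290

CCXC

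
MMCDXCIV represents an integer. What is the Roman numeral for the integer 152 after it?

MMCDXCIV = 2494
2494 + 152 = 2646

MMDCXLVI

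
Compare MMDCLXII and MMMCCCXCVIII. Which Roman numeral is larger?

MMDCLXII = 2662
MMMCCCXCVIII = 3398
3398 is larger

MMMCCCXCVIII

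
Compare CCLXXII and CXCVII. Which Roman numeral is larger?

CCLXXII = 272
CXCVII = 197
272 is larger

CCLXXII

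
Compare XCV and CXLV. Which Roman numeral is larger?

XCV = 95
CXLV = 145
145 is larger

CXLV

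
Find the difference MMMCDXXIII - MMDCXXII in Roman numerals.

MMMCDXXIII = 3423
MMDCXXII = 2622
3423 - 2622 = 801

DCCCI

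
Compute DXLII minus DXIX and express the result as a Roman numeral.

DXLII = 542
DXIX = 519
542 - 519 = 23

XXIII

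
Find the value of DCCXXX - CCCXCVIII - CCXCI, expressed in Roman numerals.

DCCXXX = 730, CCCXCVIII = 398, CCXCI = 291
730 - 398 = 332
332 - 291 = 41

XLI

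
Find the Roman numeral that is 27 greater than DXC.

DXC = 590
590 + 27 = 617

DCXVII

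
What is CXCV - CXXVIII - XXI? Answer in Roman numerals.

CXCV = 195, CXXVIII = 128, XXI = 21
195 - 128 = 67
67 - 21 = 46

XLVI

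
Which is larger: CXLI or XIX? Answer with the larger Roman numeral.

CXLI = 141
XIX = 19
141 is larger

CXLI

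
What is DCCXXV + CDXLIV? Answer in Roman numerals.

DCCXXV = 725
CDXLIV = 444
725 + 444 = 1169

MCLXIX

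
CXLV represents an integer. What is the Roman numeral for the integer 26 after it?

CXLV = 145
145 + 26 = 171

CLXXI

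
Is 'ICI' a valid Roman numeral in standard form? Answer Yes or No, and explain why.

'ICI': Invalid subtractive combination: IC

No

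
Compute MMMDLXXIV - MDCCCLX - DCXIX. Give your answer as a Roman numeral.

MMMDLXXIV = 3574, MDCCCLX = 1860, DCXIX = 619
3574 - 1860 = 1714
1714 - 619 = 1095

MXCV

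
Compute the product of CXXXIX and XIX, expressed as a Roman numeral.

CXXXIX = 139
XIX = 19
139 × 19 = 2641

MMDCXLI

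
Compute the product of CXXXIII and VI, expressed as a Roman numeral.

CXXXIII = 133
VI = 6
133 × 6 = 798

DCCXCVIII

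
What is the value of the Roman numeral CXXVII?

CXXVII: C=100, X=10, X=10, V=5, I=1, I=1
100 + 10 + 10 + 5 + 1 + 1 = 127

127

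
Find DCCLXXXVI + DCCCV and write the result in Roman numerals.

DCCLXXXVI = 786
DCCCV = 805
786 + 805 = 1591

MDXCI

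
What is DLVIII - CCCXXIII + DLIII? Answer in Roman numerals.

DLVIII = 558, CCCXXIII = 323, DLIII = 553
558 - 323 = 235
235 + 553 = 788

DCCLXXXVIII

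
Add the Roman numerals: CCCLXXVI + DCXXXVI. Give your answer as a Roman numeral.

CCCLXXVI = 376
DCXXXVI = 636
376 + 636 = 1012

MXII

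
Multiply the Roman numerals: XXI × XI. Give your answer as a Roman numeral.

XXI = 21
XI = 11
21 × 11 = 231

CCXXXI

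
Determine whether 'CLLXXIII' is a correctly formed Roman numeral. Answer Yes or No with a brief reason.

'CLLXXIII': L should not appear more than once

No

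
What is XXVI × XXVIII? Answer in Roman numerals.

XXVI = 26
XXVIII = 28
26 × 28 = 728

DCCXXVIII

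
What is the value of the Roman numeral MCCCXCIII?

MCCCXCIII: M=1000, C=100, C=100, C=100, XC=90, I=1, I=1, I=1
1000 + 100 + 100 + 100 + 90 + 1 + 1 + 1 = 1393

1393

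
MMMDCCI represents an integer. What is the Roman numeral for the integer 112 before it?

MMMDCCI = 3701
3701 - 112 = 3589

MMMDLXXXIX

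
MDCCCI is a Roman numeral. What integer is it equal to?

MDCCCI: M=1000, D=500, C=100, C=100, C=100, I=1
1000 + 500 + 100 + 100 + 100 + 1 = 1801

1801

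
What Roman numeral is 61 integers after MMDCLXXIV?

MMDCLXXIV = 2674
2674 + 61 = 2735

MMDCCXXXV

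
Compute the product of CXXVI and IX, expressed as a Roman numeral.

CXXVI = 126
IX = 9
126 × 9 = 1134

MCXXXIV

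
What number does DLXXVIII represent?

DLXXVIII: D=500, L=50, X=10, X=10, V=5, I=1, I=1, I=1
500 + 50 + 10 + 10 + 5 + 1 + 1 + 1 = 578

578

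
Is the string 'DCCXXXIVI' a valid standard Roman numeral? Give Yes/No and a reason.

'DCCXXXIVI': I cannot come right after the subtractive pair IV: once I is subtracted in IV, the next symbol must be smaller than I

No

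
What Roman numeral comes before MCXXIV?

MCXXIV = 1124, so the previous integer is 1124 - 1 = 1123

MCXXIII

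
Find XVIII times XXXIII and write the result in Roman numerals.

XVIII = 18
XXXIII = 33
18 × 33 = 594

DXCIV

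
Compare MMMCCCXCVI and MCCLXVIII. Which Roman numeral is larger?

MMMCCCXCVI = 3396
MCCLXVIII = 1268
3396 is larger

MMMCCCXCVI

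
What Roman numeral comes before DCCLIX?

DCCLIX = 759, so the previous integer is 759 - 1 = 758

DCCLVIII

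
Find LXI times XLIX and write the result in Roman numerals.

LXI = 61
XLIX = 49
61 × 49 = 2989

MMCMLXXXIX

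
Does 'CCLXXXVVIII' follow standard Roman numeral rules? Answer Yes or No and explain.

'CCLXXXVVIII': V should not appear more than once

No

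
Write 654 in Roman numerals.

Convert 654 to Roman numerals:
  654 contains 1×500 (D)
  154 contains 1×100 (C)
  54 contains 1×50 (L)
  4 contains 1×4 (IV)

DCLIV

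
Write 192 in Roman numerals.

Convert 192 to Roman numerals:
  192 contains 1×100 (C)
  92 contains 1×90 (XC)
  2 contains 2×1 (II)

CXCII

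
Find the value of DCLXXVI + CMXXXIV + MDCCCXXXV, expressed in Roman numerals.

DCLXXVI = 676, CMXXXIV = 934, MDCCCXXXV = 1835
676 + 934 = 1610
1610 + 1835 = 3445

MMMCDXLV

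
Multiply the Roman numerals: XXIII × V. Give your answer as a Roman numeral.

XXIII = 23
V = 5
23 × 5 = 115

CXV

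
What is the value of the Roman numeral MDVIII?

MDVIII: M=1000, D=500, V=5, I=1, I=1, I=1
1000 + 500 + 5 + 1 + 1 + 1 = 1508

1508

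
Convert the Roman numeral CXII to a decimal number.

CXII: C=100, X=10, I=1, I=1
100 + 10 + 1 + 1 = 112

112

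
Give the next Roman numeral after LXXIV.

LXXIV = 74; next is 75

LXXV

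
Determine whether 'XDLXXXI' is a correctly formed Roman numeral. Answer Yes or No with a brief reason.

'XDLXXXI': Invalid subtractive combination: XD

No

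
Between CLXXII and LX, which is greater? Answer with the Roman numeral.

CLXXII = 172
LX = 60
172 is larger

CLXXII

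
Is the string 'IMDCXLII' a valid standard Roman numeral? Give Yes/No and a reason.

'IMDCXLII': Invalid subtractive combination: IM

No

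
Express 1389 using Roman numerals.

Convert 1389 to Roman numerals:
  1389 contains 1×1000 (M)
  389 contains 3×100 (CCC)
  89 contains 1×50 (L)
  39 contains 3×10 (XXX)
  9 contains 1×9 (IX)

MCCCLXXXIX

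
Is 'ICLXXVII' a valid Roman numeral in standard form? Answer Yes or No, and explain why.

'ICLXXVII': Invalid subtractive combination: IC

No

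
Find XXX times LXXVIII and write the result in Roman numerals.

XXX = 30
LXXVIII = 78
30 × 78 = 2340

MMCCCXL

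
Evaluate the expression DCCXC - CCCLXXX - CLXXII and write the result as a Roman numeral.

DCCXC = 790, CCCLXXX = 380, CLXXII = 172
790 - 380 = 410
410 - 172 = 238

CCXXXVIII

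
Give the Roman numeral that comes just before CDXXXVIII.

CDXXXVIII = 438; previous is 437

CDXXXVII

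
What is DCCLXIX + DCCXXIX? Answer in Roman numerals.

DCCLXIX = 769
DCCXXIX = 729
769 + 729 = 1498

MCDXCVIII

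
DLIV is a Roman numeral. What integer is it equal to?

DLIV: D=500, L=50, IV=4
500 + 50 + 4 = 554

554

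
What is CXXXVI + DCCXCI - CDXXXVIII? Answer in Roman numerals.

CXXXVI = 136, DCCXCI = 791, CDXXXVIII = 438
136 + 791 = 927
927 - 438 = 489

CDLXXXIX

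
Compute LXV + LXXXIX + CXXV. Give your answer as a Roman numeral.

LXV = 65, LXXXIX = 89, CXXV = 125
65 + 89 = 154
154 + 125 = 279

CCLXXIX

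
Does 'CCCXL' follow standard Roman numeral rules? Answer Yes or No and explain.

'CCCXL': Check the rules: uses only the symbols I, V, X, L, C, D, M; no symbol is repeated more than three times in a row; V, L and D each appear at most once; the only place a smaller symbol precedes a larger one is the allowed subtractive pair XL, the symbol right after such a pair (if any) is smaller than the pair's first symbol, and otherwise the values never increase from left to right. Value: C (100) + C (100) + C (100) + XL (40) = 340. So it is a valid standard Roman numeral.

Yes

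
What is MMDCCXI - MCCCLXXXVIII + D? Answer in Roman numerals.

MMDCCXI = 2711, MCCCLXXXVIII = 1388, D = 500
2711 - 1388 = 1323
1323 + 500 = 1823

MDCCCXXIII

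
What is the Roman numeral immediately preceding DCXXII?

DCXXII = 622, so the previous integer is 622 - 1 = 621

DCXXI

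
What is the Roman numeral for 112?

Convert 112 to Roman numerals:
  112 contains 1×100 (C)
  12 contains 1×10 (X)
  2 contains 2×1 (II)

CXII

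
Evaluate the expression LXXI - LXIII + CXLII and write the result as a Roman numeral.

LXXI = 71, LXIII = 63, CXLII = 142
71 - 63 = 8
8 + 142 = 150

CL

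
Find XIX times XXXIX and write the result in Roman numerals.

XIX = 19
XXXIX = 39
19 × 39 = 741

DCCXLI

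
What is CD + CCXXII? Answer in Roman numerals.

CD = 400
CCXXII = 222
400 + 222 = 622

DCXXII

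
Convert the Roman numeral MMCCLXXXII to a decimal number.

MMCCLXXXII: M=1000, M=1000, C=100, C=100, L=50, X=10, X=10, X=10, I=1, I=1
1000 + 1000 + 100 + 100 + 50 + 10 + 10 + 10 + 1 + 1 = 2282

2282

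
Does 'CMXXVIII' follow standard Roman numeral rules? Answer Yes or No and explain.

'CMXXVIII': Check the rules: uses only the symbols I, V, X, L, C, D, M; no symbol is repeated more than three times in a row; V, L and D each appear at most once; the only place a smaller symbol precedes a larger one is the allowed subtractive pair CM, the symbol right after such a pair (if any) is smaller than the pair's first symbol, and otherwise the values never increase from left to right. Value: CM (900) + X (10) + X (10) + V (5) + I (1) + I (1) + I (1) = 928. So it is a valid standard Roman numeral.

Yes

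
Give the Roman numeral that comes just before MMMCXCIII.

MMMCXCIII = 3193; previous is 3192

MMMCXCII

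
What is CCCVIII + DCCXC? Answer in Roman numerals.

CCCVIII = 308
DCCXC = 790
308 + 790 = 1098

MXCVIII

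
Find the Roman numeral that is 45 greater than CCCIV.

CCCIV = 304
304 + 45 = 349

CCCXLIX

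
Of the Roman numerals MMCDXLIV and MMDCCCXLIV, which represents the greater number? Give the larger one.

MMCDXLIV = 2444
MMDCCCXLIV = 2844
2844 is larger

MMDCCCXLIV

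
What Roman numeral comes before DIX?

DIX = 509, so the previous integer is 509 - 1 = 508

DVIII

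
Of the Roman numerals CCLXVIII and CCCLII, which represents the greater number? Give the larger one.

CCLXVIII = 268
CCCLII = 352
352 is larger

CCCLII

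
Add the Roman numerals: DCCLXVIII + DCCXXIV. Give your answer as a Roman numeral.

DCCLXVIII = 768
DCCXXIV = 724
768 + 724 = 1492

MCDXCII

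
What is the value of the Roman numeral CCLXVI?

CCLXVI: C=100, C=100, L=50, X=10, V=5, I=1
100 + 100 + 50 + 10 + 5 + 1 = 266

266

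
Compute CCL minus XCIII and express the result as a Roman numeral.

CCL = 250
XCIII = 93
250 - 93 = 157

CLVII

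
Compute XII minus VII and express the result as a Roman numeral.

XII = 12
VII = 7
12 - 7 = 5

V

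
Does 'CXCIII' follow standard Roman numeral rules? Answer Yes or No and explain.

'CXCIII': Check the rules: uses only the symbols I, V, X, L, C, D, M; no symbol is repeated more than three times in a row; V, L and D each appear at most once; the only place a smaller symbol precedes a larger one is the allowed subtractive pair XC, the symbol right after such a pair (if any) is smaller than the pair's first symbol, and otherwise the values never increase from left to right. Value: C (100) + XC (90) + I (1) + I (1) + I (1) = 193. So it is a valid standard Roman numeral.

Yes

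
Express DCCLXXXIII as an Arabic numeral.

DCCLXXXIII: D=500, C=100, C=100, L=50, X=10, X=10, X=10, I=1, I=1, I=1
500 + 100 + 100 + 50 + 10 + 10 + 10 + 1 + 1 + 1 = 783

783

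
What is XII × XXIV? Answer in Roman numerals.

XII = 12
XXIV = 24
12 × 24 = 288

CCLXXXVIII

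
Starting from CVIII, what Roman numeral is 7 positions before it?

CVIII = 108
108 - 7 = 101

CI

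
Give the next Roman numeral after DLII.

DLII = 552; next is 553

DLIII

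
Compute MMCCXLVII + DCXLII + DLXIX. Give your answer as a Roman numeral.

MMCCXLVII = 2247, DCXLII = 642, DLXIX = 569
2247 + 642 = 2889
2889 + 569 = 3458

MMMCDLVIII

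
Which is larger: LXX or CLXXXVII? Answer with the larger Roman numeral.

LXX = 70
CLXXXVII = 187
187 is larger

CLXXXVII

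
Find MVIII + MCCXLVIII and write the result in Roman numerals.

MVIII = 1008
MCCXLVIII = 1248
1008 + 1248 = 2256

MMCCLVI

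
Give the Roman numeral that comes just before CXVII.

CXVII = 117, so the previous integer is 117 - 1 = 116

CXVI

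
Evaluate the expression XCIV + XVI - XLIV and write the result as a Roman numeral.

XCIV = 94, XVI = 16, XLIV = 44
94 + 16 = 110
110 - 44 = 66

LXVI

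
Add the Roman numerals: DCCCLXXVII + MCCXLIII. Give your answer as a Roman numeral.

DCCCLXXVII = 877
MCCXLIII = 1243
877 + 1243 = 2120

MMCXX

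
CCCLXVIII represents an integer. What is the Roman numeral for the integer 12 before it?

CCCLXVIII = 368
368 - 12 = 356

CCCLVI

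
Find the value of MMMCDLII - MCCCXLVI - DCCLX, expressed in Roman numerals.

MMMCDLII = 3452, MCCCXLVI = 1346, DCCLX = 760
3452 - 1346 = 2106
2106 - 760 = 1346

MCCCXLVI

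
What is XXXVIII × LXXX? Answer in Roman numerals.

XXXVIII = 38
LXXX = 80
38 × 80 = 3040

MMMXL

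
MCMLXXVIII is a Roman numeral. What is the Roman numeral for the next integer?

MCMLXXVIII = 1978, so the next integer is 1978 + 1 = 1979

MCMLXXIX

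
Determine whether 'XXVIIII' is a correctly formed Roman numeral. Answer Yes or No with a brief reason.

'XXVIIII': More than 3 consecutive I's

No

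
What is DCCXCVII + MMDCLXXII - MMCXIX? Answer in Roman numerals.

DCCXCVII = 797, MMDCLXXII = 2672, MMCXIX = 2119
797 + 2672 = 3469
3469 - 2119 = 1350

MCCCL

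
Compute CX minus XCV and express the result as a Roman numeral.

CX = 110
XCV = 95
110 - 95 = 15

XV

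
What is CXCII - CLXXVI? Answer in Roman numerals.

CXCII = 192
CLXXVI = 176
192 - 176 = 16

XVI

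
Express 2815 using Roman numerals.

Convert 2815 to Roman numerals:
  2815 contains 2×1000 (MM)
  815 contains 1×500 (D)
  315 contains 3×100 (CCC)
  15 contains 1×10 (X)
  5 contains 1×5 (V)

MMDCCCXV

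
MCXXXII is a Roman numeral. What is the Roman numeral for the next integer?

MCXXXII = 1132, so the next integer is 1132 + 1 = 1133

MCXXXIII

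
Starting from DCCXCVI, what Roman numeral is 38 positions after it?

DCCXCVI = 796
796 + 38 = 834

DCCCXXXIV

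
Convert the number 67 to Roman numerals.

Convert 67 to Roman numerals:
  67 contains 1×50 (L)
  17 contains 1×10 (X)
  7 contains 1×5 (V)
  2 contains 2×1 (II)

LXVII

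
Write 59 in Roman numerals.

Convert 59 to Roman numerals:
  59 contains 1×50 (L)
  9 contains 1×9 (IX)

LIX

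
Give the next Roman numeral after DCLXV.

DCLXV = 665, so the next integer is 665 + 1 = 666

DCLXVI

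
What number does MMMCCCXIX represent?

MMMCCCXIX: M=1000, M=1000, M=1000, C=100, C=100, C=100, X=10, IX=9
1000 + 1000 + 1000 + 100 + 100 + 100 + 10 + 9 = 3319

3319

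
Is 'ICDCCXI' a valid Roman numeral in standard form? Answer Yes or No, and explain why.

'ICDCCXI': Invalid subtractive combination: IC

No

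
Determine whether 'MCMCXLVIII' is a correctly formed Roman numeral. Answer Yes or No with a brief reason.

'MCMCXLVIII': C cannot come right after the subtractive pair CM: once C is subtracted in CM, the next symbol must be smaller than C

No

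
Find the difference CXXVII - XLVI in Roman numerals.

CXXVII = 127
XLVI = 46
127 - 46 = 81

LXXXI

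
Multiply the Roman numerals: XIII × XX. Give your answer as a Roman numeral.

XIII = 13
XX = 20
13 × 20 = 260

CCLX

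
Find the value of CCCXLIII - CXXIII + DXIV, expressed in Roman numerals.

CCCXLIII = 343, CXXIII = 123, DXIV = 514
343 - 123 = 220
220 + 514 = 734

DCCXXXIV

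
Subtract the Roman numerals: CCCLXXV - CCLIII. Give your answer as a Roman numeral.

CCCLXXV = 375
CCLIII = 253
375 - 253 = 122

CXXII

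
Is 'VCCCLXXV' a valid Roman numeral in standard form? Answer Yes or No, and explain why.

'VCCCLXXV': V should not appear more than once

No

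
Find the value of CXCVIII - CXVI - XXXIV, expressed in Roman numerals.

CXCVIII = 198, CXVI = 116, XXXIV = 34
198 - 116 = 82
82 - 34 = 48

XLVIII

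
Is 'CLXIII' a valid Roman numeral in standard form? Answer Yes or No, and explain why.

'CLXIII': Check the rules: uses only the symbols I, V, X, L, C, D, M; no symbol is repeated more than three times in a row; V, L and D each appear at most once; no smaller symbol precedes a larger one (values never increase from left to right). Value: C (100) + L (50) + X (10) + I (1) + I (1) + I (1) = 163. So it is a valid standard Roman numeral.

Yes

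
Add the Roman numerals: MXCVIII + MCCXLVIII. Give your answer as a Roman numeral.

MXCVIII = 1098
MCCXLVIII = 1248
1098 + 1248 = 2346

MMCCCXLVI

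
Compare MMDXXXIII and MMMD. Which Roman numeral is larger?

MMDXXXIII = 2533
MMMD = 3500
3500 is larger

MMMD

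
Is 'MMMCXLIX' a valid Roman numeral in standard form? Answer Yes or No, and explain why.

'MMMCXLIX': Check the rules: uses only the symbols I, V, X, L, C, D, M; no symbol is repeated more than three times in a row; V, L and D each appear at most once; the only places a smaller symbol precedes a larger one are the allowed subtractive pairs XL, IX, the symbol right after such a pair (if any) is smaller than the pair's first symbol, and otherwise the values never increase from left to right. Value: M (1000) + M (1000) + M (1000) + C (100) + XL (40) + IX (9) = 3149. So it is a valid standard Roman numeral.

Yes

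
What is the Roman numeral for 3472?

Convert 3472 to Roman numerals:
  3472 contains 3×1000 (MMM)
  472 contains 1×400 (CD)
  72 contains 1×50 (L)
  22 contains 2×10 (XX)
  2 contains 2×1 (II)

MMMCDLXXII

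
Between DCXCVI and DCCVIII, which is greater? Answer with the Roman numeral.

DCXCVI = 696
DCCVIII = 708
708 is larger

DCCVIII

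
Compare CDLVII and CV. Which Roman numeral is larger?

CDLVII = 457
CV = 105
457 is larger

CDLVII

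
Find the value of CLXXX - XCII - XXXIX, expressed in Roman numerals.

CLXXX = 180, XCII = 92, XXXIX = 39
180 - 92 = 88
88 - 39 = 49

XLIX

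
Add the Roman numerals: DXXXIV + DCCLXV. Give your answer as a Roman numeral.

DXXXIV = 534
DCCLXV = 765
534 + 765 = 1299

MCCXCIX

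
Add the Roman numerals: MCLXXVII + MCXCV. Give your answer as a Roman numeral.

MCLXXVII = 1177
MCXCV = 1195
1177 + 1195 = 2372

MMCCCLXXII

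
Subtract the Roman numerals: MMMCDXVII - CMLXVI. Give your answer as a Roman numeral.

MMMCDXVII = 3417
CMLXVI = 966
3417 - 966 = 2451

MMCDLI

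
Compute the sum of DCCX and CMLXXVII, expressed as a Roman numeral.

DCCX = 710
CMLXXVII = 977
710 + 977 = 1687

MDCLXXXVII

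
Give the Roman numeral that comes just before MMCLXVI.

MMCLXVI = 2166; previous is 2165

MMCLXV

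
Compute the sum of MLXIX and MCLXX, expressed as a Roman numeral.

MLXIX = 1069
MCLXX = 1170
1069 + 1170 = 2239

MMCCXXXIX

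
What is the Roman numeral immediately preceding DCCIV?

DCCIV = 704; previous is 703

DCCIII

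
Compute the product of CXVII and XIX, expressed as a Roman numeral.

CXVII = 117
XIX = 19
117 × 19 = 2223

MMCCXXIII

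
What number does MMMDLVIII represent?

MMMDLVIII: M=1000, M=1000, M=1000, D=500, L=50, V=5, I=1, I=1, I=1
1000 + 1000 + 1000 + 500 + 50 + 5 + 1 + 1 + 1 = 3558

3558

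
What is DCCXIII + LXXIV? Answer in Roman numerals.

DCCXIII = 713
LXXIV = 74
713 + 74 = 787

DCCLXXXVII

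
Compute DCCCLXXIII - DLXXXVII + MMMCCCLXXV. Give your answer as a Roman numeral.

DCCCLXXIII = 873, DLXXXVII = 587, MMMCCCLXXV = 3375
873 - 587 = 286
286 + 3375 = 3661

MMMDCLXI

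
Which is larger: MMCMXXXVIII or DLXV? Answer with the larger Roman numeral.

MMCMXXXVIII = 2938
DLXV = 565
2938 is larger

MMCMXXXVIII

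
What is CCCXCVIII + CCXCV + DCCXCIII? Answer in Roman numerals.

CCCXCVIII = 398, CCXCV = 295, DCCXCIII = 793
398 + 295 = 693
693 + 793 = 1486

MCDLXXXVI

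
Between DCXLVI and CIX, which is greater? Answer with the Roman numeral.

DCXLVI = 646
CIX = 109
646 is larger

DCXLVI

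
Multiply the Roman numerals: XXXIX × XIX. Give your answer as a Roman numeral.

XXXIX = 39
XIX = 19
39 × 19 = 741

DCCXLI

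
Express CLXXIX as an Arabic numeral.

CLXXIX: C=100, L=50, X=10, X=10, IX=9
100 + 50 + 10 + 10 + 9 = 179

179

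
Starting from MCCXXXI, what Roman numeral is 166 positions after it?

MCCXXXI = 1231
1231 + 166 = 1397

MCCCXCVII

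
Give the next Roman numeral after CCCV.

CCCV = 305, so the next integer is 305 + 1 = 306

CCCVI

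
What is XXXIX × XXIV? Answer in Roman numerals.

XXXIX = 39
XXIV = 24
39 × 24 = 936

CMXXXVI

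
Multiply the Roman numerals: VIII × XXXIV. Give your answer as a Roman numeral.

VIII = 8
XXXIV = 34
8 × 34 = 272

CCLXXII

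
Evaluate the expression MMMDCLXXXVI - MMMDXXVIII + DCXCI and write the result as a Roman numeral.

MMMDCLXXXVI = 3686, MMMDXXVIII = 3528, DCXCI = 691
3686 - 3528 = 158
158 + 691 = 849

DCCCXLIX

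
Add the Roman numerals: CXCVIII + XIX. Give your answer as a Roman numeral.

CXCVIII = 198
XIX = 19
198 + 19 = 217

CCXVII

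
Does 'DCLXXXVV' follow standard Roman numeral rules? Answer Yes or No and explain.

'DCLXXXVV': V should not appear more than once

No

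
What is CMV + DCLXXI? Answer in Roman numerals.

CMV = 905
DCLXXI = 671
905 + 671 = 1576

MDLXXVI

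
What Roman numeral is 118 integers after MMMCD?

MMMCD = 3400
3400 + 118 = 3518

MMMDXVIII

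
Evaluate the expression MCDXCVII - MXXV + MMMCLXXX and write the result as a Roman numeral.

MCDXCVII = 1497, MXXV = 1025, MMMCLXXX = 3180
1497 - 1025 = 472
472 + 3180 = 3652

MMMDCLII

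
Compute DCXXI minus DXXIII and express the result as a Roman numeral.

DCXXI = 621
DXXIII = 523
621 - 523 = 98

XCVIII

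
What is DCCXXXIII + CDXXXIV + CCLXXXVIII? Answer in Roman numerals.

DCCXXXIII = 733, CDXXXIV = 434, CCLXXXVIII = 288
733 + 434 = 1167
1167 + 288 = 1455

MCDLV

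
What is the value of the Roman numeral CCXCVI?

CCXCVI: C=100, C=100, XC=90, V=5, I=1
100 + 100 + 90 + 5 + 1 = 296

296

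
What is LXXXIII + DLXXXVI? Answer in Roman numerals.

LXXXIII = 83
DLXXXVI = 586
83 + 586 = 669

DCLXIX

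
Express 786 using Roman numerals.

Convert 786 to Roman numerals:
  786 contains 1×500 (D)
  286 contains 2×100 (CC)
  86 contains 1×50 (L)
  36 contains 3×10 (XXX)
  6 contains 1×5 (V)
  1 contains 1×1 (I)

DCCLXXXVI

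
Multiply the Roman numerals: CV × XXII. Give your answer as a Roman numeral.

CV = 105
XXII = 22
105 × 22 = 2310

MMCCCX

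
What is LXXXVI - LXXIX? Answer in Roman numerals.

LXXXVI = 86
LXXIX = 79
86 - 79 = 7

VII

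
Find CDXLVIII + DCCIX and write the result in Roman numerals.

CDXLVIII = 448
DCCIX = 709
448 + 709 = 1157

MCLVII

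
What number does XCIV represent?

XCIV: XC=90, IV=4
90 + 4 = 94

94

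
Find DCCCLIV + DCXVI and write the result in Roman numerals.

DCCCLIV = 854
DCXVI = 616
854 + 616 = 1470

MCDLXX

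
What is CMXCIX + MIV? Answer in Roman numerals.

CMXCIX = 999
MIV = 1004
999 + 1004 = 2003

MMIII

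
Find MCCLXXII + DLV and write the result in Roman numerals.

MCCLXXII = 1272
DLV = 555
1272 + 555 = 1827

MDCCCXXVII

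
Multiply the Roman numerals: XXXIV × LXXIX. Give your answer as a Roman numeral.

XXXIV = 34
LXXIX = 79
34 × 79 = 2686

MMDCLXXXVI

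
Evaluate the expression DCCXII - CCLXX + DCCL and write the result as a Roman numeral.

DCCXII = 712, CCLXX = 270, DCCL = 750
712 - 270 = 442
442 + 750 = 1192

MCXCII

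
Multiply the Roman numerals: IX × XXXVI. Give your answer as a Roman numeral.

IX = 9
XXXVI = 36
9 × 36 = 324

CCCXXIV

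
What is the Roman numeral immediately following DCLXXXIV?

DCLXXXIV = 684, so the next integer is 684 + 1 = 685

DCLXXXV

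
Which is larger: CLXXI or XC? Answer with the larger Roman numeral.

CLXXI = 171
XC = 90
171 is larger

CLXXI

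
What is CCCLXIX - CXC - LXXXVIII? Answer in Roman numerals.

CCCLXIX = 369, CXC = 190, LXXXVIII = 88
369 - 190 = 179
179 - 88 = 91

XCI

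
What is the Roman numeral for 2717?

Convert 2717 to Roman numerals:
  2717 contains 2×1000 (MM)
  717 contains 1×500 (D)
  217 contains 2×100 (CC)
  17 contains 1×10 (X)
  7 contains 1×5 (V)
  2 contains 2×1 (II)

MMDCCXVII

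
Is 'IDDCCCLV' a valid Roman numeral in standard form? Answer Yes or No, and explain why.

'IDDCCCLV': D should not appear more than once

No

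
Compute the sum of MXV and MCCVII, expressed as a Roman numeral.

MXV = 1015
MCCVII = 1207
1015 + 1207 = 2222

MMCCXXII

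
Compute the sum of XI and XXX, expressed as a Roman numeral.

XI = 11
XXX = 30
11 + 30 = 41

XLI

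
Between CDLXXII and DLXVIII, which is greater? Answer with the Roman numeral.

CDLXXII = 472
DLXVIII = 568
568 is larger

DLXVIII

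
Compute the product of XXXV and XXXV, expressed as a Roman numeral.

XXXV = 35
XXXV = 35
35 × 35 = 1225

MCCXXV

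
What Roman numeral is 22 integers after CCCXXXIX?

CCCXXXIX = 339
339 + 22 = 361

CCCLXI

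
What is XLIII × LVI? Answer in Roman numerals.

XLIII = 43
LVI = 56
43 × 56 = 2408

MMCDVIII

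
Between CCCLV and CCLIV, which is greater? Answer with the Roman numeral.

CCCLV = 355
CCLIV = 254
355 is larger

CCCLV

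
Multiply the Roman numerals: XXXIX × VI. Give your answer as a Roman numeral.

XXXIX = 39
VI = 6
39 × 6 = 234

CCXXXIV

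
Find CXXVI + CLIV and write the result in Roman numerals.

CXXVI = 126
CLIV = 154
126 + 154 = 280

CCLXXX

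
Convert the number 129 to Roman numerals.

Convert 129 to Roman numerals:
  129 contains 1×100 (C)
  29 contains 2×10 (XX)
  9 contains 1×9 (IX)

CXXIX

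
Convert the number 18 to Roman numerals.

Convert 18 to Roman numerals:
  18 contains 1×10 (X)
  8 contains 1×5 (V)
  3 contains 3×1 (III)

XVIII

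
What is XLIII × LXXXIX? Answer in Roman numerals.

XLIII = 43
LXXXIX = 89
43 × 89 = 3827

MMMDCCCXXVII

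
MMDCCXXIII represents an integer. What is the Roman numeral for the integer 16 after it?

MMDCCXXIII = 2723
2723 + 16 = 2739

MMDCCXXXIX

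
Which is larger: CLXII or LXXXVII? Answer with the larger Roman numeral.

CLXII = 162
LXXXVII = 87
162 is larger

CLXII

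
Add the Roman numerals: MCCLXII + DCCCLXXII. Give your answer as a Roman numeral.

MCCLXII = 1262
DCCCLXXII = 872
1262 + 872 = 2134

MMCXXXIV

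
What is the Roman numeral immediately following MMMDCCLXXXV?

MMMDCCLXXXV = 3785; next is 3786

MMMDCCLXXXVI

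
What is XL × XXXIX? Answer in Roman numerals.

XL = 40
XXXIX = 39
40 × 39 = 1560

MDLX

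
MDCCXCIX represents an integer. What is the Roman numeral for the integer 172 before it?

MDCCXCIX = 1799
1799 - 172 = 1627

MDCXXVII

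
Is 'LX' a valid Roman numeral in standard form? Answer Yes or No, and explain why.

'LX': Check the rules: uses only the symbols I, V, X, L, C, D, M; no symbol is repeated more than three times in a row; V, L and D each appear at most once; no smaller symbol precedes a larger one (values never increase from left to right). Value: L (50) + X (10) = 60. So it is a valid standard Roman numeral.

Yes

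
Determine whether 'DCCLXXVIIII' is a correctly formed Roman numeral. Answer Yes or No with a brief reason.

'DCCLXXVIIII': More than 3 consecutive I's

No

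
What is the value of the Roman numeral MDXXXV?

MDXXXV: M=1000, D=500, X=10, X=10, X=10, V=5
1000 + 500 + 10 + 10 + 10 + 5 = 1535

1535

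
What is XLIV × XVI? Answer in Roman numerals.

XLIV = 44
XVI = 16
44 × 16 = 704

DCCIV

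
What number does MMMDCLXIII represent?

MMMDCLXIII: M=1000, M=1000, M=1000, D=500, C=100, L=50, X=10, I=1, I=1, I=1
1000 + 1000 + 1000 + 500 + 100 + 50 + 10 + 1 + 1 + 1 = 3663

3663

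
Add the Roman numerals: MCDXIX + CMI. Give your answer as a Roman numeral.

MCDXIX = 1419
CMI = 901
1419 + 901 = 2320

MMCCCXX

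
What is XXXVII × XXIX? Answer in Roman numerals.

XXXVII = 37
XXIX = 29
37 × 29 = 1073

MLXXIII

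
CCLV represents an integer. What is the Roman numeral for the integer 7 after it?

CCLV = 255
255 + 7 = 262

CCLXII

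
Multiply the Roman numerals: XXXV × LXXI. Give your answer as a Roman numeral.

XXXV = 35
LXXI = 71
35 × 71 = 2485

MMCDLXXXV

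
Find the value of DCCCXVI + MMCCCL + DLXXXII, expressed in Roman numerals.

DCCCXVI = 816, MMCCCL = 2350, DLXXXII = 582
816 + 2350 = 3166
3166 + 582 = 3748

MMMDCCXLVIII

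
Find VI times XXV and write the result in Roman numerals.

VI = 6
XXV = 25
6 × 25 = 150

CL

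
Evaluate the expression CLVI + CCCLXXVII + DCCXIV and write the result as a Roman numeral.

CLVI = 156, CCCLXXVII = 377, DCCXIV = 714
156 + 377 = 533
533 + 714 = 1247

MCCXLVII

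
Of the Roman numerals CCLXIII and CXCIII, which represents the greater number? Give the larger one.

CCLXIII = 263
CXCIII = 193
263 is larger

CCLXIII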